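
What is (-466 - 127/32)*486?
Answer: -3654477/16 ≈ -2.2840e+5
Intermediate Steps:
(-466 - 127/32)*486 = -15039/32*486 = -3654477/16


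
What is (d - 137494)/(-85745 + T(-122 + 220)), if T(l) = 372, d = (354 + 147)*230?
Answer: 22264/85373 ≈ 0.26079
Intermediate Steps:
d = 115230 (d = 501*230 = 115230)
(d - 137494)/(-85745 + T(-122 + 220)) = (115230 - 137494)/(-85745 + 372) = -22264/(-85373) = -22264*(-1/85373) = 22264/85373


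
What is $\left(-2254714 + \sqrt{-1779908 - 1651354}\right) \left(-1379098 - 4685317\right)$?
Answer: $13673521402310 - 6064415 i \sqrt{3431262} \approx 1.3674 \cdot 10^{13} - 1.1234 \cdot 10^{10} i$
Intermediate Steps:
$\left(-2254714 + \sqrt{-1779908 - 1651354}\right) \left(-1379098 - 4685317\right) = \left(-2254714 + \sqrt{-3431262}\right) \left(-6064415\right) = \left(-2254714 + i \sqrt{3431262}\right) \left(-6064415\right) = 13673521402310 - 6064415 i \sqrt{3431262}$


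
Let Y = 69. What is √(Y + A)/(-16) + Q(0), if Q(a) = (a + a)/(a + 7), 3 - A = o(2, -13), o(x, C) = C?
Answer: -√85/16 ≈ -0.57622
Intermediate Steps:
A = 16 (A = 3 - 1*(-13) = 3 + 13 = 16)
Q(a) = 2*a/(7 + a) (Q(a) = (2*a)/(7 + a) = 2*a/(7 + a))
√(Y + A)/(-16) + Q(0) = √(69 + 16)/(-16) + 2*0/(7 + 0) = √85*(-1/16) + 2*0/7 = -√85/16 + 2*0*(⅐) = -√85/16 + 0 = -√85/16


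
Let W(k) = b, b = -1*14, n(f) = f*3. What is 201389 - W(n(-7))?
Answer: 201403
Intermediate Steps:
n(f) = 3*f
b = -14
W(k) = -14
201389 - W(n(-7)) = 201389 - 1*(-14) = 201389 + 14 = 201403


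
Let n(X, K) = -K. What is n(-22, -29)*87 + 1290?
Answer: 3813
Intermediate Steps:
n(-22, -29)*87 + 1290 = -1*(-29)*87 + 1290 = 29*87 + 1290 = 2523 + 1290 = 3813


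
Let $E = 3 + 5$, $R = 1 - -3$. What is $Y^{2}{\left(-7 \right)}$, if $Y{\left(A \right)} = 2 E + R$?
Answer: $400$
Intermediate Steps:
$R = 4$ ($R = 1 + 3 = 4$)
$E = 8$
$Y{\left(A \right)} = 20$ ($Y{\left(A \right)} = 2 \cdot 8 + 4 = 16 + 4 = 20$)
$Y^{2}{\left(-7 \right)} = 20^{2} = 400$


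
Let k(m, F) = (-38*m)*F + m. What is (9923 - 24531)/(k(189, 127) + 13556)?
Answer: 14608/898369 ≈ 0.016261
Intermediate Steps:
k(m, F) = m - 38*F*m (k(m, F) = -38*F*m + m = m - 38*F*m)
(9923 - 24531)/(k(189, 127) + 13556) = (9923 - 24531)/(189*(1 - 38*127) + 13556) = -14608/(189*(1 - 4826) + 13556) = -14608/(189*(-4825) + 13556) = -14608/(-911925 + 13556) = -14608/(-898369) = -14608*(-1/898369) = 14608/898369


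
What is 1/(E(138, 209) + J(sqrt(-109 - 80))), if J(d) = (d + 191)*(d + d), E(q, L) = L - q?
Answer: -I/(307*I + 1146*sqrt(21)) ≈ -1.1093e-5 - 0.00018977*I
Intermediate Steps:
J(d) = 2*d*(191 + d) (J(d) = (191 + d)*(2*d) = 2*d*(191 + d))
1/(E(138, 209) + J(sqrt(-109 - 80))) = 1/((209 - 1*138) + 2*sqrt(-109 - 80)*(191 + sqrt(-109 - 80))) = 1/((209 - 138) + 2*sqrt(-189)*(191 + sqrt(-189))) = 1/(71 + 2*(3*I*sqrt(21))*(191 + 3*I*sqrt(21))) = 1/(71 + 6*I*sqrt(21)*(191 + 3*I*sqrt(21)))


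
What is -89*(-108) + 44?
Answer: 9656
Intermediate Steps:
-89*(-108) + 44 = 9612 + 44 = 9656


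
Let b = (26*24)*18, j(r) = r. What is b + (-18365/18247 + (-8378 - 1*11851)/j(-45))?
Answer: 3197018606/273705 ≈ 11681.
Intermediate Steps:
b = 11232 (b = 624*18 = 11232)
b + (-18365/18247 + (-8378 - 1*11851)/j(-45)) = 11232 + (-18365/18247 + (-8378 - 1*11851)/(-45)) = 11232 + (-18365*1/18247 + (-8378 - 11851)*(-1/45)) = 11232 + (-18365/18247 - 20229*(-1/45)) = 11232 + (-18365/18247 + 6743/15) = 11232 + 122764046/273705 = 3197018606/273705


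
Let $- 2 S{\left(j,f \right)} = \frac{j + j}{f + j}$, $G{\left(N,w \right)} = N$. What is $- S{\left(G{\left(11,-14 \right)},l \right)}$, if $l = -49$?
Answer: $- \frac{11}{38} \approx -0.28947$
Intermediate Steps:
$S{\left(j,f \right)} = - \frac{j}{f + j}$ ($S{\left(j,f \right)} = - \frac{\left(j + j\right) \frac{1}{f + j}}{2} = - \frac{2 j \frac{1}{f + j}}{2} = - \frac{j}{f + j}$)
$- S{\left(G{\left(11,-14 \right)},l \right)} = - \frac{\left(-1\right) 11}{-49 + 11} = - \frac{\left(-1\right) 11}{-38} = - \frac{\left(-1\right) 11 \left(-1\right)}{38} = \left(-1\right) \frac{11}{38} = - \frac{11}{38}$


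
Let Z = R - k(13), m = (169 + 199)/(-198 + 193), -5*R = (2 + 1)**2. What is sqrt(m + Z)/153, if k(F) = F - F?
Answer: I*sqrt(1885)/765 ≈ 0.056754*I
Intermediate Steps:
k(F) = 0
R = -9/5 (R = -(2 + 1)**2/5 = -1/5*3**2 = -1/5*9 = -9/5 ≈ -1.8000)
m = -368/5 (m = 368/(-5) = 368*(-1/5) = -368/5 ≈ -73.600)
Z = -9/5 (Z = -9/5 - 1*0 = -9/5 + 0 = -9/5 ≈ -1.8000)
sqrt(m + Z)/153 = sqrt(-368/5 - 9/5)/153 = sqrt(-377/5)*(1/153) = (I*sqrt(1885)/5)*(1/153) = I*sqrt(1885)/765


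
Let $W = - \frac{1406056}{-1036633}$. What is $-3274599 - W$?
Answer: $- \frac{3394558791223}{1036633} \approx -3.2746 \cdot 10^{6}$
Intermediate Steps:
$W = \frac{1406056}{1036633}$ ($W = \left(-1406056\right) \left(- \frac{1}{1036633}\right) = \frac{1406056}{1036633} \approx 1.3564$)
$-3274599 - W = -3274599 - \frac{1406056}{1036633} = - \frac{3394558791223}{1036633}$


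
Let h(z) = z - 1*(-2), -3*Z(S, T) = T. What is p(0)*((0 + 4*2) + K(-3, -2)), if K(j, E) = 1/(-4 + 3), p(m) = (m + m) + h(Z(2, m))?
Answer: 14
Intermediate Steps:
Z(S, T) = -T/3
h(z) = 2 + z (h(z) = z + 2 = 2 + z)
p(m) = 2 + 5*m/3 (p(m) = (m + m) + (2 - m/3) = 2*m + (2 - m/3) = 2 + 5*m/3)
K(j, E) = -1 (K(j, E) = 1/(-1) = -1)
p(0)*((0 + 4*2) + K(-3, -2)) = (2 + (5/3)*0)*((0 + 4*2) - 1) = (2 + 0)*((0 + 8) - 1) = 2*(8 - 1) = 2*7 = 14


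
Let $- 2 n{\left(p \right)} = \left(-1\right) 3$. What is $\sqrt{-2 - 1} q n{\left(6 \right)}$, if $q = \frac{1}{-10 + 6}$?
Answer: $- \frac{3 i \sqrt{3}}{8} \approx - 0.64952 i$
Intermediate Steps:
$n{\left(p \right)} = \frac{3}{2}$ ($n{\left(p \right)} = - \frac{\left(-1\right) 3}{2} = \left(- \frac{1}{2}\right) \left(-3\right) = \frac{3}{2}$)
$q = - \frac{1}{4}$ ($q = \frac{1}{-4} = - \frac{1}{4} \approx -0.25$)
$\sqrt{-2 - 1} q n{\left(6 \right)} = \sqrt{-2 - 1} \left(- \frac{1}{4}\right) \frac{3}{2} = \sqrt{-3} \left(- \frac{1}{4}\right) \frac{3}{2} = i \sqrt{3} \left(- \frac{1}{4}\right) \frac{3}{2} = - \frac{i \sqrt{3}}{4} \cdot \frac{3}{2} = - \frac{3 i \sqrt{3}}{8}$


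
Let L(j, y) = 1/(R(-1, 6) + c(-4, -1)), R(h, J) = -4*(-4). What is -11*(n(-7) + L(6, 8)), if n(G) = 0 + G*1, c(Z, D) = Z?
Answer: 913/12 ≈ 76.083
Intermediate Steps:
R(h, J) = 16
L(j, y) = 1/12 (L(j, y) = 1/(16 - 4) = 1/12)
n(G) = G (n(G) = 0 + G = G)
-11*(n(-7) + L(6, 8)) = -11*(-7 + 1/12) = -11*(-83/12) = 913/12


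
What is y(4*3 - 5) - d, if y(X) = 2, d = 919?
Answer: -917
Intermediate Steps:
y(4*3 - 5) - d = 2 - 1*919 = 2 - 919 = -917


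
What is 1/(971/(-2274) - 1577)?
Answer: -2274/3587069 ≈ -0.00063394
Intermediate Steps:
1/(971/(-2274) - 1577) = 1/(971*(-1/2274) - 1577) = 1/(-971/2274 - 1577) = 1/(-3587069/2274) = -2274/3587069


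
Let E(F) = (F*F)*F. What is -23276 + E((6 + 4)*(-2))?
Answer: -31276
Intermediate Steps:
E(F) = F³ (E(F) = F²*F = F³)
-23276 + E((6 + 4)*(-2)) = -23276 + ((6 + 4)*(-2))³ = -23276 + (10*(-2))³ = -23276 + (-20)³ = -23276 - 8000 = -31276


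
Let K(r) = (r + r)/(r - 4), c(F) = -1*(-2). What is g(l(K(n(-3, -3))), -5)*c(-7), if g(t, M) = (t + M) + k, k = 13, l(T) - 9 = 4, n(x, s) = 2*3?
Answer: 42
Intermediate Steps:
n(x, s) = 6
c(F) = 2
K(r) = 2*r/(-4 + r) (K(r) = (2*r)/(-4 + r) = 2*r/(-4 + r))
l(T) = 13 (l(T) = 9 + 4 = 13)
g(t, M) = 13 + M + t (g(t, M) = (t + M) + 13 = (M + t) + 13 = 13 + M + t)
g(l(K(n(-3, -3))), -5)*c(-7) = (13 - 5 + 13)*2 = 21*2 = 42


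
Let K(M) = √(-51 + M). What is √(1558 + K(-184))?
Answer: √(1558 + I*√235) ≈ 39.472 + 0.1942*I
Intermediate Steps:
√(1558 + K(-184)) = √(1558 + √(-51 - 184)) = √(1558 + √(-235)) = √(1558 + I*√235)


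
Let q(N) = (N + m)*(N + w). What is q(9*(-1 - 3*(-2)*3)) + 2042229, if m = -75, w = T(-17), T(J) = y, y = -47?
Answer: 2050497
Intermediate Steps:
T(J) = -47
w = -47
q(N) = (-75 + N)*(-47 + N) (q(N) = (N - 75)*(N - 47) = (-75 + N)*(-47 + N))
q(9*(-1 - 3*(-2)*3)) + 2042229 = (3525 + (9*(-1 - 3*(-2)*3))² - 1098*(-1 - 3*(-2)*3)) + 2042229 = (3525 + (9*(-1 + 6*3))² - 1098*(-1 + 6*3)) + 2042229 = (3525 + (9*(-1 + 18))² - 1098*(-1 + 18)) + 2042229 = (3525 + (9*17)² - 1098*17) + 2042229 = (3525 + 153² - 122*153) + 2042229 = (3525 + 23409 - 18666) + 2042229 = 8268 + 2042229 = 2050497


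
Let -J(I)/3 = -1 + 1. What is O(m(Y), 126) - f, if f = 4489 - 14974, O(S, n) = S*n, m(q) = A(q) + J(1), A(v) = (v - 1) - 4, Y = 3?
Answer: 10233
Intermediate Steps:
J(I) = 0 (J(I) = -3*(-1 + 1) = -3*0 = 0)
A(v) = -5 + v (A(v) = (-1 + v) - 4 = -5 + v)
m(q) = -5 + q (m(q) = (-5 + q) + 0 = -5 + q)
f = -10485
O(m(Y), 126) - f = (-5 + 3)*126 - 1*(-10485) = -2*126 + 10485 = -252 + 10485 = 10233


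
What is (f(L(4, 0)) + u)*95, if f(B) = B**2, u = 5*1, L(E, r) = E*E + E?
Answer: 38475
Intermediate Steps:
L(E, r) = E + E**2 (L(E, r) = E**2 + E = E + E**2)
u = 5
(f(L(4, 0)) + u)*95 = ((4*(1 + 4))**2 + 5)*95 = ((4*5)**2 + 5)*95 = (20**2 + 5)*95 = (400 + 5)*95 = 405*95 = 38475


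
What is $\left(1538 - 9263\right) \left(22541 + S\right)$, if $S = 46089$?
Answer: $-530166750$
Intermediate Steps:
$\left(1538 - 9263\right) \left(22541 + S\right) = \left(1538 - 9263\right) \left(22541 + 46089\right) = \left(-7725\right) 68630 = -530166750$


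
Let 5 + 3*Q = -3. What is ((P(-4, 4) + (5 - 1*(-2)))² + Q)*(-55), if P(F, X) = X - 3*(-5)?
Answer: -111100/3 ≈ -37033.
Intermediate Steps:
P(F, X) = 15 + X (P(F, X) = X + 15 = 15 + X)
Q = -8/3 (Q = -5/3 + (⅓)*(-3) = -5/3 - 1 = -8/3 ≈ -2.6667)
((P(-4, 4) + (5 - 1*(-2)))² + Q)*(-55) = (((15 + 4) + (5 - 1*(-2)))² - 8/3)*(-55) = ((19 + (5 + 2))² - 8/3)*(-55) = ((19 + 7)² - 8/3)*(-55) = (26² - 8/3)*(-55) = (676 - 8/3)*(-55) = (2020/3)*(-55) = -111100/3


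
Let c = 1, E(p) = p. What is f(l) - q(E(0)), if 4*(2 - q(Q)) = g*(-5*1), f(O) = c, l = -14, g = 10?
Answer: -27/2 ≈ -13.500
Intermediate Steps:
f(O) = 1
q(Q) = 29/2 (q(Q) = 2 - 5*(-5*1)/2 = 2 - 5*(-5)/2 = 2 - ¼*(-50) = 2 + 25/2 = 29/2)
f(l) - q(E(0)) = 1 - 1*29/2 = 1 - 29/2 = -27/2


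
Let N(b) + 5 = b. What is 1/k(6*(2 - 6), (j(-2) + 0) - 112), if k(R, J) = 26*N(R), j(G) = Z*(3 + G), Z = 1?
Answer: -1/754 ≈ -0.0013263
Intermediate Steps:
j(G) = 3 + G (j(G) = 1*(3 + G) = 3 + G)
N(b) = -5 + b
k(R, J) = -130 + 26*R (k(R, J) = 26*(-5 + R) = -130 + 26*R)
1/k(6*(2 - 6), (j(-2) + 0) - 112) = 1/(-130 + 26*(6*(2 - 6))) = 1/(-130 + 26*(6*(-4))) = 1/(-130 + 26*(-24)) = 1/(-130 - 624) = 1/(-754) = -1/754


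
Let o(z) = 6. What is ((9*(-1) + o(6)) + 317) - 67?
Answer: 247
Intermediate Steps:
((9*(-1) + o(6)) + 317) - 67 = ((9*(-1) + 6) + 317) - 67 = ((-9 + 6) + 317) - 67 = (-3 + 317) - 67 = 314 - 67 = 247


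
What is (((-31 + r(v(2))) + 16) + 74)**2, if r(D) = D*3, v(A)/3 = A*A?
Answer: 9025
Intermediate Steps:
v(A) = 3*A**2 (v(A) = 3*(A*A) = 3*A**2)
r(D) = 3*D
(((-31 + r(v(2))) + 16) + 74)**2 = (((-31 + 3*(3*2**2)) + 16) + 74)**2 = (((-31 + 3*(3*4)) + 16) + 74)**2 = (((-31 + 3*12) + 16) + 74)**2 = (((-31 + 36) + 16) + 74)**2 = ((5 + 16) + 74)**2 = (21 + 74)**2 = 95**2 = 9025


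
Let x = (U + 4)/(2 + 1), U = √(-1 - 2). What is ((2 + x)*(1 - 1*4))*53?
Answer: -530 - 53*I*√3 ≈ -530.0 - 91.799*I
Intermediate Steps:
U = I*√3 (U = √(-3) = I*√3 ≈ 1.732*I)
x = 4/3 + I*√3/3 (x = (I*√3 + 4)/(2 + 1) = (4 + I*√3)/3 = (4 + I*√3)*(⅓) = 4/3 + I*√3/3 ≈ 1.3333 + 0.57735*I)
((2 + x)*(1 - 1*4))*53 = ((2 + (4/3 + I*√3/3))*(1 - 1*4))*53 = ((10/3 + I*√3/3)*(1 - 4))*53 = ((10/3 + I*√3/3)*(-3))*53 = (-10 - I*√3)*53 = -530 - 53*I*√3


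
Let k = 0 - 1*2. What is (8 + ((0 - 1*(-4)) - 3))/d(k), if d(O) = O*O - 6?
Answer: -9/2 ≈ -4.5000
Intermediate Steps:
k = -2 (k = 0 - 2 = -2)
d(O) = -6 + O² (d(O) = O² - 6 = -6 + O²)
(8 + ((0 - 1*(-4)) - 3))/d(k) = (8 + ((0 - 1*(-4)) - 3))/(-6 + (-2)²) = (8 + ((0 + 4) - 3))/(-6 + 4) = (8 + (4 - 3))/(-2) = -(8 + 1)/2 = -½*9 = -9/2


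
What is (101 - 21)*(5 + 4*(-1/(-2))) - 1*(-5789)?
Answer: 6349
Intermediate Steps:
(101 - 21)*(5 + 4*(-1/(-2))) - 1*(-5789) = 80*(5 + 4*(-1*(-1/2))) + 5789 = 80*(5 + 4*(1/2)) + 5789 = 80*(5 + 2) + 5789 = 80*7 + 5789 = 560 + 5789 = 6349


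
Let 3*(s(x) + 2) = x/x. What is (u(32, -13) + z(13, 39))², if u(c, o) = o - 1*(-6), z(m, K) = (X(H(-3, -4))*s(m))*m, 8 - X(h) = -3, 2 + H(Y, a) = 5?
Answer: 541696/9 ≈ 60188.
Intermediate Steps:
s(x) = -5/3 (s(x) = -2 + (x/x)/3 = -2 + (⅓)*1 = -2 + ⅓ = -5/3)
H(Y, a) = 3 (H(Y, a) = -2 + 5 = 3)
X(h) = 11 (X(h) = 8 - 1*(-3) = 8 + 3 = 11)
z(m, K) = -55*m/3 (z(m, K) = (11*(-5/3))*m = -55*m/3)
u(c, o) = 6 + o (u(c, o) = o + 6 = 6 + o)
(u(32, -13) + z(13, 39))² = ((6 - 13) - 55/3*13)² = (-7 - 715/3)² = (-736/3)² = 541696/9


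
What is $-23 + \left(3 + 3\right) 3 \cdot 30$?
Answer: $517$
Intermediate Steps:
$-23 + \left(3 + 3\right) 3 \cdot 30 = -23 + 6 \cdot 3 \cdot 30 = -23 + 18 \cdot 30 = -23 + 540 = 517$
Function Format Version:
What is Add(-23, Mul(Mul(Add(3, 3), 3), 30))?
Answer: 517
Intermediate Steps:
Add(-23, Mul(Mul(Add(3, 3), 3), 30)) = Add(-23, Mul(Mul(6, 3), 30)) = Add(-23, Mul(18, 30)) = Add(-23, 540) = 517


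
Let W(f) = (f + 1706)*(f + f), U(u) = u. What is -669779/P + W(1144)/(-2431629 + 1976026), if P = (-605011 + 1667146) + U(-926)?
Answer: -7225084968937/483490004027 ≈ -14.944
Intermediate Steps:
P = 1061209 (P = (-605011 + 1667146) - 926 = 1062135 - 926 = 1061209)
W(f) = 2*f*(1706 + f) (W(f) = (1706 + f)*(2*f) = 2*f*(1706 + f))
-669779/P + W(1144)/(-2431629 + 1976026) = -669779/1061209 + (2*1144*(1706 + 1144))/(-2431629 + 1976026) = -669779*1/1061209 + (2*1144*2850)/(-455603) = -669779/1061209 + 6520800*(-1/455603) = -669779/1061209 - 6520800/455603 = -7225084968937/483490004027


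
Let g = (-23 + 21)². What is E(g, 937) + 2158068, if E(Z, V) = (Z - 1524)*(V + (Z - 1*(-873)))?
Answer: -599212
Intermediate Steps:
g = 4 (g = (-2)² = 4)
E(Z, V) = (-1524 + Z)*(873 + V + Z) (E(Z, V) = (-1524 + Z)*(V + (Z + 873)) = (-1524 + Z)*(V + (873 + Z)) = (-1524 + Z)*(873 + V + Z))
E(g, 937) + 2158068 = (-1330452 + 4² - 1524*937 - 651*4 + 937*4) + 2158068 = (-1330452 + 16 - 1427988 - 2604 + 3748) + 2158068 = -2757280 + 2158068 = -599212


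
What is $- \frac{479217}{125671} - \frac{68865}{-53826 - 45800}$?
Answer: $- \frac{39088139427}{12520099046} \approx -3.122$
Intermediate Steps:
$- \frac{479217}{125671} - \frac{68865}{-53826 - 45800} = \left(-479217\right) \frac{1}{125671} - \frac{68865}{-99626} = - \frac{479217}{125671} - - \frac{68865}{99626} = - \frac{479217}{125671} + \frac{68865}{99626} = - \frac{39088139427}{12520099046}$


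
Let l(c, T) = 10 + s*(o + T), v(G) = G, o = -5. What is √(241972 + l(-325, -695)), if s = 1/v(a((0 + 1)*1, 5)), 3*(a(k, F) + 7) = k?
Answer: √242087 ≈ 492.02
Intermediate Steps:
a(k, F) = -7 + k/3
s = -3/20 (s = 1/(-7 + ((0 + 1)*1)/3) = 1/(-7 + (1*1)/3) = 1/(-7 + (⅓)*1) = 1/(-7 + ⅓) = 1/(-20/3) = -3/20 ≈ -0.15000)
l(c, T) = 43/4 - 3*T/20 (l(c, T) = 10 - 3*(-5 + T)/20 = 10 + (¾ - 3*T/20) = 43/4 - 3*T/20)
√(241972 + l(-325, -695)) = √(241972 + (43/4 - 3/20*(-695))) = √(241972 + (43/4 + 417/4)) = √(241972 + 115) = √242087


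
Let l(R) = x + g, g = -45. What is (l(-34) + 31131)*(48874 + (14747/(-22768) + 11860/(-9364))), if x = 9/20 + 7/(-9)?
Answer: 2915076353738360513/1918795968 ≈ 1.5192e+9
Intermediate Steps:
x = -59/180 (x = 9*(1/20) + 7*(-1/9) = 9/20 - 7/9 = -59/180 ≈ -0.32778)
l(R) = -8159/180 (l(R) = -59/180 - 45 = -8159/180)
(l(-34) + 31131)*(48874 + (14747/(-22768) + 11860/(-9364))) = (-8159/180 + 31131)*(48874 + (14747/(-22768) + 11860/(-9364))) = 5595421*(48874 + (14747*(-1/22768) + 11860*(-1/9364)))/180 = 5595421*(48874 + (-14747/22768 - 2965/2341))/180 = 5595421*(48874 - 102029847/53299888)/180 = (5595421/180)*(2604876696265/53299888) = 2915076353738360513/1918795968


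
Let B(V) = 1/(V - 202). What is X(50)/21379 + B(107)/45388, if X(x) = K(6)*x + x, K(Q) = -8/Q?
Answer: -215657137/276549764820 ≈ -0.00077981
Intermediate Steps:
B(V) = 1/(-202 + V)
X(x) = -x/3 (X(x) = (-8/6)*x + x = (-8*⅙)*x + x = -4*x/3 + x = -x/3)
X(50)/21379 + B(107)/45388 = -⅓*50/21379 + 1/((-202 + 107)*45388) = -50/3*1/21379 + (1/45388)/(-95) = -50/64137 - 1/95*1/45388 = -50/64137 - 1/4311860 = -215657137/276549764820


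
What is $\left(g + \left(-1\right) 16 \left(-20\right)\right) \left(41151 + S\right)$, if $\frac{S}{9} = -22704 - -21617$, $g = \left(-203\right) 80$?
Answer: $-499378560$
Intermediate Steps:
$g = -16240$
$S = -9783$ ($S = 9 \left(-22704 - -21617\right) = 9 \left(-22704 + 21617\right) = 9 \left(-1087\right) = -9783$)
$\left(g + \left(-1\right) 16 \left(-20\right)\right) \left(41151 + S\right) = \left(-16240 + \left(-1\right) 16 \left(-20\right)\right) \left(41151 - 9783\right) = \left(-16240 - -320\right) 31368 = \left(-16240 + 320\right) 31368 = \left(-15920\right) 31368 = -499378560$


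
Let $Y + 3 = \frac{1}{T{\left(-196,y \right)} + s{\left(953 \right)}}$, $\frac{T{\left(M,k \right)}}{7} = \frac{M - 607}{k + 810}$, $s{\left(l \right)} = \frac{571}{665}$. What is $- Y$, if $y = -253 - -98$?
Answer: $\frac{2105491}{672792} \approx 3.1295$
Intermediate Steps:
$s{\left(l \right)} = \frac{571}{665}$ ($s{\left(l \right)} = 571 \cdot \frac{1}{665} = \frac{571}{665}$)
$y = -155$ ($y = -253 + 98 = -155$)
$T{\left(M,k \right)} = \frac{7 \left(-607 + M\right)}{810 + k}$ ($T{\left(M,k \right)} = 7 \frac{M - 607}{k + 810} = 7 \frac{-607 + M}{810 + k} = \frac{7 \left(-607 + M\right)}{810 + k}$)
$Y = - \frac{2105491}{672792}$ ($Y = -3 + \frac{1}{\frac{7 \left(-607 - 196\right)}{810 - 155} + \frac{571}{665}} = -3 + \frac{1}{7 \cdot \frac{1}{655} \left(-803\right) + \frac{571}{665}} = -3 + \frac{1}{- \frac{5621}{655} + \frac{571}{665}} = -3 + \frac{1}{- \frac{672792}{87115}} = -3 - \frac{87115}{672792} = - \frac{2105491}{672792} \approx -3.1295$)
$- Y = \left(-1\right) \left(- \frac{2105491}{672792}\right) = \frac{2105491}{672792}$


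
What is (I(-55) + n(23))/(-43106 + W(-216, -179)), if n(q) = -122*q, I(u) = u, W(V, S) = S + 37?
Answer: 2861/43248 ≈ 0.066153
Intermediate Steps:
W(V, S) = 37 + S
(I(-55) + n(23))/(-43106 + W(-216, -179)) = (-55 - 122*23)/(-43106 + (37 - 179)) = (-55 - 2806)/(-43106 - 142) = -2861/(-43248) = -2861*(-1/43248) = 2861/43248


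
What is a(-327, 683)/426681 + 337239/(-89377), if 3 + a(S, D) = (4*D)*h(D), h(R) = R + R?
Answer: 189653356934/38135467737 ≈ 4.9732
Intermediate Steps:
h(R) = 2*R
a(S, D) = -3 + 8*D**2 (a(S, D) = -3 + (4*D)*(2*D) = -3 + 8*D**2)
a(-327, 683)/426681 + 337239/(-89377) = (-3 + 8*683**2)/426681 + 337239/(-89377) = (-3 + 8*466489)*(1/426681) + 337239*(-1/89377) = (-3 + 3731912)*(1/426681) - 337239/89377 = 3731909*(1/426681) - 337239/89377 = 3731909/426681 - 337239/89377 = 189653356934/38135467737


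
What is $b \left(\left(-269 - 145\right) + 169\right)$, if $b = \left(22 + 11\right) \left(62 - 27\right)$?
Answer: $-282975$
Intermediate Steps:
$b = 1155$ ($b = 33 \cdot 35 = 1155$)
$b \left(\left(-269 - 145\right) + 169\right) = 1155 \left(\left(-269 - 145\right) + 169\right) = 1155 \left(-414 + 169\right) = 1155 \left(-245\right) = -282975$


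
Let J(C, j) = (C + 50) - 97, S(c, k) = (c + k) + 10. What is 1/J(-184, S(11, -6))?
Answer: -1/231 ≈ -0.0043290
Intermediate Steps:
S(c, k) = 10 + c + k
J(C, j) = -47 + C (J(C, j) = (50 + C) - 97 = -47 + C)
1/J(-184, S(11, -6)) = 1/(-47 - 184) = 1/(-231) = -1/231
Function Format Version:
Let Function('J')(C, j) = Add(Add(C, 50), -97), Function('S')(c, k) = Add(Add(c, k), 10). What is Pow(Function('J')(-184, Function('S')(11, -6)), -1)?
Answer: Rational(-1, 231) ≈ -0.0043290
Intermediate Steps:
Function('S')(c, k) = Add(10, c, k)
Function('J')(C, j) = Add(-47, C) (Function('J')(C, j) = Add(Add(50, C), -97) = Add(-47, C))
Pow(Function('J')(-184, Function('S')(11, -6)), -1) = Pow(Add(-47, -184), -1) = Pow(-231, -1) = Rational(-1, 231)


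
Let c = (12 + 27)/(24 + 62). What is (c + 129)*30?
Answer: 166995/43 ≈ 3883.6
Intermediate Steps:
c = 39/86 ≈ 0.45349
(c + 129)*30 = (39/86 + 129)*30 = (11133/86)*30 = 166995/43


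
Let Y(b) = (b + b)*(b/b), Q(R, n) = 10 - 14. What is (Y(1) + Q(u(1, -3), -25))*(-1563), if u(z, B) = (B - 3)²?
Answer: 3126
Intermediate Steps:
u(z, B) = (-3 + B)²
Q(R, n) = -4
Y(b) = 2*b (Y(b) = (2*b)*1 = 2*b)
(Y(1) + Q(u(1, -3), -25))*(-1563) = (2*1 - 4)*(-1563) = (2 - 4)*(-1563) = -2*(-1563) = 3126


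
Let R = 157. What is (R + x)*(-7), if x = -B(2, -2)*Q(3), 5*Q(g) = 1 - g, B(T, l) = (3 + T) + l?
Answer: -5537/5 ≈ -1107.4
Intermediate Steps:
B(T, l) = 3 + T + l
Q(g) = ⅕ - g/5 (Q(g) = (1 - g)/5 = ⅕ - g/5)
x = 6/5 (x = -(3 + 2 - 2)*(⅕ - ⅕*3) = -3*(⅕ - ⅗) = -3*(-2)/5 = -1*(-6/5) = 6/5 ≈ 1.2000)
(R + x)*(-7) = (157 + 6/5)*(-7) = (791/5)*(-7) = -5537/5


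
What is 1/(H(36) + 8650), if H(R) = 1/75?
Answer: 75/648751 ≈ 0.00011561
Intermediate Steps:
H(R) = 1/75
1/(H(36) + 8650) = 1/(1/75 + 8650) = 1/(648751/75) = 75/648751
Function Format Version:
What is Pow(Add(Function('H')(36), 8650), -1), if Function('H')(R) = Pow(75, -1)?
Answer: Rational(75, 648751) ≈ 0.00011561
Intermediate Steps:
Function('H')(R) = Rational(1, 75)
Pow(Add(Function('H')(36), 8650), -1) = Pow(Add(Rational(1, 75), 8650), -1) = Pow(Rational(648751, 75), -1) = Rational(75, 648751)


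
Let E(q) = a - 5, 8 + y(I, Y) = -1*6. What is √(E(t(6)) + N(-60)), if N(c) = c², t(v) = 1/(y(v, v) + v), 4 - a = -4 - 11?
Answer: √3614 ≈ 60.117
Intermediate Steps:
y(I, Y) = -14 (y(I, Y) = -8 - 1*6 = -8 - 6 = -14)
a = 19 (a = 4 - (-4 - 11) = 4 - 1*(-15) = 4 + 15 = 19)
t(v) = 1/(-14 + v)
E(q) = 14 (E(q) = 19 - 5 = 14)
√(E(t(6)) + N(-60)) = √(14 + (-60)²) = √(14 + 3600) = √3614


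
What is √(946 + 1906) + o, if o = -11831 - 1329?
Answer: -13160 + 2*√713 ≈ -13107.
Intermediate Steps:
o = -13160
√(946 + 1906) + o = √(946 + 1906) - 13160 = √2852 - 13160 = 2*√713 - 13160 = -13160 + 2*√713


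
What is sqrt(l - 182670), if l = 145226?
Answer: 2*I*sqrt(9361) ≈ 193.5*I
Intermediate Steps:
sqrt(l - 182670) = sqrt(145226 - 182670) = sqrt(-37444) = 2*I*sqrt(9361)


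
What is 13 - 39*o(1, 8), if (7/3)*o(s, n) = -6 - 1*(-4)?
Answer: 325/7 ≈ 46.429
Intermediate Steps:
o(s, n) = -6/7 (o(s, n) = 3*(-6 - 1*(-4))/7 = 3*(-6 + 4)/7 = (3/7)*(-2) = -6/7)
13 - 39*o(1, 8) = 13 - 39*(-6/7) = 13 + 234/7 = 325/7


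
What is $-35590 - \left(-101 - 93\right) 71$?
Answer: $-21816$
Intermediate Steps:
$-35590 - \left(-101 - 93\right) 71 = -35590 - \left(-194\right) 71 = -35590 - -13774 = -35590 + 13774 = -21816$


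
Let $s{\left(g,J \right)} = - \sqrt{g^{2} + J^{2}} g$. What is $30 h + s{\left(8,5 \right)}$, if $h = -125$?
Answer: $-3750 - 8 \sqrt{89} \approx -3825.5$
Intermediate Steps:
$s{\left(g,J \right)} = - g \sqrt{J^{2} + g^{2}}$ ($s{\left(g,J \right)} = - \sqrt{J^{2} + g^{2}} g = - g \sqrt{J^{2} + g^{2}}$)
$30 h + s{\left(8,5 \right)} = 30 \left(-125\right) - 8 \sqrt{5^{2} + 8^{2}} = -3750 - 8 \sqrt{25 + 64} = -3750 - 8 \sqrt{89}$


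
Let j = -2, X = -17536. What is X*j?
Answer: 35072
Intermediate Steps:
X*j = -17536*(-2) = 35072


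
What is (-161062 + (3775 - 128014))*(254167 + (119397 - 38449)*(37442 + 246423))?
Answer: -6555805629309287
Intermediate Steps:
(-161062 + (3775 - 128014))*(254167 + (119397 - 38449)*(37442 + 246423)) = (-161062 - 124239)*(254167 + 80948*283865) = -285301*(254167 + 22978304020) = -285301*22978558187 = -6555805629309287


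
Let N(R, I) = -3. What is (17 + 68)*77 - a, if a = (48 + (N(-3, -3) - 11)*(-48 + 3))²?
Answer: -453139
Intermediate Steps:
a = 459684 (a = (48 + (-3 - 11)*(-48 + 3))² = (48 - 14*(-45))² = (48 + 630)² = 678² = 459684)
(17 + 68)*77 - a = (17 + 68)*77 - 1*459684 = 85*77 - 459684 = 6545 - 459684 = -453139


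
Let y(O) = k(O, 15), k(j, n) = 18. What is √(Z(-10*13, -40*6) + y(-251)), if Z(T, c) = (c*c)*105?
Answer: 3*√672002 ≈ 2459.3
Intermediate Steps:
y(O) = 18
Z(T, c) = 105*c² (Z(T, c) = c²*105 = 105*c²)
√(Z(-10*13, -40*6) + y(-251)) = √(105*(-40*6)² + 18) = √(105*(-240)² + 18) = √(105*57600 + 18) = √(6048000 + 18) = √6048018 = 3*√672002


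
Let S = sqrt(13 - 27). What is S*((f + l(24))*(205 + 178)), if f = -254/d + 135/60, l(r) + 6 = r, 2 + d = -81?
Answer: 2964037*I*sqrt(14)/332 ≈ 33405.0*I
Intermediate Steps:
d = -83 (d = -2 - 81 = -83)
S = I*sqrt(14) (S = sqrt(-14) = I*sqrt(14) ≈ 3.7417*I)
l(r) = -6 + r
f = 1763/332 (f = -254/(-83) + 135/60 = -254*(-1/83) + 135*(1/60) = 254/83 + 9/4 = 1763/332 ≈ 5.3102)
S*((f + l(24))*(205 + 178)) = (I*sqrt(14))*((1763/332 + (-6 + 24))*(205 + 178)) = (I*sqrt(14))*((1763/332 + 18)*383) = (I*sqrt(14))*((7739/332)*383) = (I*sqrt(14))*(2964037/332) = 2964037*I*sqrt(14)/332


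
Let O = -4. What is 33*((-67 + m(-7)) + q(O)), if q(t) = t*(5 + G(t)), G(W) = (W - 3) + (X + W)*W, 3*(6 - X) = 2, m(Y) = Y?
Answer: -1474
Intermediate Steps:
X = 16/3 (X = 6 - ⅓*2 = 6 - ⅔ = 16/3 ≈ 5.3333)
G(W) = -3 + W + W*(16/3 + W) (G(W) = (W - 3) + (16/3 + W)*W = (-3 + W) + W*(16/3 + W) = -3 + W + W*(16/3 + W))
q(t) = t*(2 + t² + 19*t/3) (q(t) = t*(5 + (-3 + t² + 19*t/3)) = t*(2 + t² + 19*t/3))
33*((-67 + m(-7)) + q(O)) = 33*((-67 - 7) + (⅓)*(-4)*(6 + 3*(-4)² + 19*(-4))) = 33*(-74 + (⅓)*(-4)*(6 + 3*16 - 76)) = 33*(-74 + (⅓)*(-4)*(6 + 48 - 76)) = 33*(-74 + (⅓)*(-4)*(-22)) = 33*(-74 + 88/3) = 33*(-134/3) = -1474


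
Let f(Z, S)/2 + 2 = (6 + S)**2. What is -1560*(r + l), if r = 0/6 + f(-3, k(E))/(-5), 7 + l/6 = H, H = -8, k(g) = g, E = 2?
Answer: 179088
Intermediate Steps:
l = -90 (l = -42 + 6*(-8) = -42 - 48 = -90)
f(Z, S) = -4 + 2*(6 + S)**2
r = -124/5 (r = 0/6 + (-4 + 2*(6 + 2)**2)/(-5) = 0*(1/6) + (-4 + 2*8**2)*(-1/5) = 0 + (-4 + 2*64)*(-1/5) = 0 + (-4 + 128)*(-1/5) = 0 + 124*(-1/5) = 0 - 124/5 = -124/5 ≈ -24.800)
-1560*(r + l) = -1560*(-124/5 - 90) = -1560*(-574/5) = 179088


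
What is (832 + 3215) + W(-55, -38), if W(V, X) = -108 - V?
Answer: 3994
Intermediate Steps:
(832 + 3215) + W(-55, -38) = (832 + 3215) + (-108 - 1*(-55)) = 4047 + (-108 + 55) = 4047 - 53 = 3994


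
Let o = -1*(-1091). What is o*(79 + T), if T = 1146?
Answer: 1336475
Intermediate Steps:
o = 1091
o*(79 + T) = 1091*(79 + 1146) = 1091*1225 = 1336475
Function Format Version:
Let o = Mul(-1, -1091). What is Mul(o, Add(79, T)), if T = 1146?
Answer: 1336475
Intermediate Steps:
o = 1091
Mul(o, Add(79, T)) = Mul(1091, Add(79, 1146)) = Mul(1091, 1225) = 1336475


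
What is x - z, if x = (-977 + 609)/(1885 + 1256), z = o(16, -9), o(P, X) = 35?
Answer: -110303/3141 ≈ -35.117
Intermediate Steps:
z = 35
x = -368/3141 ≈ -0.11716
x - z = -368/3141 - 1*35 = -368/3141 - 35 = -110303/3141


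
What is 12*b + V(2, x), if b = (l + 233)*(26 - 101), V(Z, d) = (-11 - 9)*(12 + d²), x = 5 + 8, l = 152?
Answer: -350120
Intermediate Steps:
x = 13
V(Z, d) = -240 - 20*d² (V(Z, d) = -20*(12 + d²) = -240 - 20*d²)
b = -28875 (b = (152 + 233)*(26 - 101) = 385*(-75) = -28875)
12*b + V(2, x) = 12*(-28875) + (-240 - 20*13²) = -346500 + (-240 - 20*169) = -346500 + (-240 - 3380) = -346500 - 3620 = -350120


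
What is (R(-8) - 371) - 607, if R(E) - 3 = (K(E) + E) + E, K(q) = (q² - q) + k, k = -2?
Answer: -921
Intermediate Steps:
K(q) = -2 + q² - q (K(q) = (q² - q) - 2 = -2 + q² - q)
R(E) = 1 + E + E² (R(E) = 3 + (((-2 + E² - E) + E) + E) = 3 + ((-2 + E²) + E) = 3 + (-2 + E + E²) = 1 + E + E²)
(R(-8) - 371) - 607 = ((1 - 8 + (-8)²) - 371) - 607 = ((1 - 8 + 64) - 371) - 607 = (57 - 371) - 607 = -314 - 607 = -921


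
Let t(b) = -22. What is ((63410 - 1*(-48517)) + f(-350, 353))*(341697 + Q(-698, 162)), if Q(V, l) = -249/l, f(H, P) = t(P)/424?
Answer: 437827962687715/11448 ≈ 3.8245e+10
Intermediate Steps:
f(H, P) = -11/212 (f(H, P) = -22/424 = -22*1/424 = -11/212)
((63410 - 1*(-48517)) + f(-350, 353))*(341697 + Q(-698, 162)) = ((63410 - 1*(-48517)) - 11/212)*(341697 - 249/162) = ((63410 + 48517) - 11/212)*(341697 - 249*1/162) = (111927 - 11/212)*(341697 - 83/54) = (23728513/212)*(18451555/54) = 437827962687715/11448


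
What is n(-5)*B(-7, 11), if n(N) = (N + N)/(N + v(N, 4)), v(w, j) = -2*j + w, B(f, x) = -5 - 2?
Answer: -35/9 ≈ -3.8889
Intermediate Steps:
B(f, x) = -7
v(w, j) = w - 2*j
n(N) = 2*N/(-8 + 2*N) (n(N) = (N + N)/(N + (N - 2*4)) = (2*N)/(N + (N - 8)) = (2*N)/(N + (-8 + N)) = (2*N)/(-8 + 2*N) = 2*N/(-8 + 2*N))
n(-5)*B(-7, 11) = -5/(-4 - 5)*(-7) = -5/(-9)*(-7) = -5*(-1/9)*(-7) = (5/9)*(-7) = -35/9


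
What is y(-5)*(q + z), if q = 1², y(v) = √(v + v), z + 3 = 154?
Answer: 152*I*√10 ≈ 480.67*I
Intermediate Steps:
z = 151 (z = -3 + 154 = 151)
y(v) = √2*√v (y(v) = √(2*v) = √2*√v)
q = 1
y(-5)*(q + z) = (√2*√(-5))*(1 + 151) = (√2*(I*√5))*152 = (I*√10)*152 = 152*I*√10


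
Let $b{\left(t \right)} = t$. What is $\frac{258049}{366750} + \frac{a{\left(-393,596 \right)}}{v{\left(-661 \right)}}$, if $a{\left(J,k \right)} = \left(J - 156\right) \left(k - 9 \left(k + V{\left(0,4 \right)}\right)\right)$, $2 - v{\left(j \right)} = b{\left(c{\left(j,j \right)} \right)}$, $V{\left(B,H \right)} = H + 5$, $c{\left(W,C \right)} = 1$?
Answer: $\frac{976325799799}{366750} \approx 2.6621 \cdot 10^{6}$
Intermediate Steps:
$V{\left(B,H \right)} = 5 + H$
$v{\left(j \right)} = 1$ ($v{\left(j \right)} = 2 - 1 = 1$)
$a{\left(J,k \right)} = \left(-156 + J\right) \left(-81 - 8 k\right)$ ($a{\left(J,k \right)} = \left(J - 156\right) \left(k - 9 \left(k + \left(5 + 4\right)\right)\right) = \left(-156 + J\right) \left(k - 9 \left(k + 9\right)\right) = \left(-156 + J\right) \left(k - 9 \left(9 + k\right)\right) = \left(-156 + J\right) \left(k - \left(81 + 9 k\right)\right) = \left(-156 + J\right) \left(-81 - 8 k\right)$)
$\frac{258049}{366750} + \frac{a{\left(-393,596 \right)}}{v{\left(-661 \right)}} = \frac{258049}{366750} + \frac{12636 - -31833 + 1248 \cdot 596 - \left(-3144\right) 596}{1} = 258049 \cdot \frac{1}{366750} + \left(12636 + 31833 + 743808 + 1873824\right) 1 = \frac{258049}{366750} + 2662101 \cdot 1 = \frac{258049}{366750} + 2662101 = \frac{976325799799}{366750}$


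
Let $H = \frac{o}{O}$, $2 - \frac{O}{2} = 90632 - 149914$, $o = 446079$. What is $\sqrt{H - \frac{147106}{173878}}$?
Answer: $\frac{\sqrt{77467621627590469526}}{5154091676} \approx 1.7077$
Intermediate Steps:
$O = 118568$ ($O = 4 - 2 \left(90632 - 149914\right) = 4 - -118564 = 4 + 118564 = 118568$)
$H = \frac{446079}{118568} \approx 3.7622$
$\sqrt{H - \frac{147106}{173878}} = \sqrt{\frac{446079}{118568} - \frac{147106}{173878}} = \sqrt{\frac{446079}{118568} - \frac{73553}{86939}} = \sqrt{\frac{30060630077}{10308183352}} = \frac{\sqrt{77467621627590469526}}{5154091676}$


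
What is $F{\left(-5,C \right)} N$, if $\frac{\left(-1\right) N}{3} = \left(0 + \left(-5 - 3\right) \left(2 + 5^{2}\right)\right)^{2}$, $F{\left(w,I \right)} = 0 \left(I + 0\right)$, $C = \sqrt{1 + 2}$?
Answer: $0$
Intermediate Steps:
$C = \sqrt{3} \approx 1.732$
$F{\left(w,I \right)} = 0$ ($F{\left(w,I \right)} = 0 I = 0$)
$N = -139968$ ($N = - 3 \left(0 + \left(-5 - 3\right) \left(2 + 5^{2}\right)\right)^{2} = - 3 \left(0 - 8 \left(2 + 25\right)\right)^{2} = - 3 \left(0 - 216\right)^{2} = - 3 \left(-216\right)^{2} = \left(-3\right) 46656 = -139968$)
$F{\left(-5,C \right)} N = 0 \left(-139968\right) = 0$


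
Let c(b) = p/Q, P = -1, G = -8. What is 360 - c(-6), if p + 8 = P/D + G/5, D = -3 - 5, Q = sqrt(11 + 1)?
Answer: 360 + 379*sqrt(3)/240 ≈ 362.74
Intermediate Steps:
Q = 2*sqrt(3) (Q = sqrt(12) = 2*sqrt(3) ≈ 3.4641)
D = -8
p = -379/40 (p = -8 + (-1/(-8) - 8/5) = -8 + (-1*(-1/8) - 8*1/5) = -8 + (1/8 - 8/5) = -8 - 59/40 = -379/40 ≈ -9.4750)
c(b) = -379*sqrt(3)/240 (c(b) = -379*sqrt(3)/6/40 = -379*sqrt(3)/240)
360 - c(-6) = 360 - (-379)*sqrt(3)/240 = 360 + 379*sqrt(3)/240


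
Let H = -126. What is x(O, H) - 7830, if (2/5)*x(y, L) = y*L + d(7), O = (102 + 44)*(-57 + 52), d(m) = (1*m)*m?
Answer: 444485/2 ≈ 2.2224e+5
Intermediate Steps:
d(m) = m**2 (d(m) = m*m = m**2)
O = -730 (O = 146*(-5) = -730)
x(y, L) = 245/2 + 5*L*y/2 (x(y, L) = 5*(y*L + 7**2)/2 = 5*(L*y + 49)/2 = 5*(49 + L*y)/2 = 245/2 + 5*L*y/2)
x(O, H) - 7830 = (245/2 + (5/2)*(-126)*(-730)) - 7830 = (245/2 + 229950) - 7830 = 460145/2 - 7830 = 444485/2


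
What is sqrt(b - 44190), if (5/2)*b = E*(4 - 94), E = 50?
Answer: 3*I*sqrt(5110) ≈ 214.45*I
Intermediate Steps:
b = -1800 (b = 2*(50*(4 - 94))/5 = 2*(50*(-90))/5 = (2/5)*(-4500) = -1800)
sqrt(b - 44190) = sqrt(-1800 - 44190) = sqrt(-45990) = 3*I*sqrt(5110)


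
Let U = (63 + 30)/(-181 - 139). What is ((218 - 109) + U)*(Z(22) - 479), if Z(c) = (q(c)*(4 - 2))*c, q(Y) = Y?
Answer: 17010843/320 ≈ 53159.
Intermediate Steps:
U = -93/320 (U = 93/(-320) = 93*(-1/320) = -93/320 ≈ -0.29063)
Z(c) = 2*c**2 (Z(c) = (c*(4 - 2))*c = (c*2)*c = (2*c)*c = 2*c**2)
((218 - 109) + U)*(Z(22) - 479) = ((218 - 109) - 93/320)*(2*22**2 - 479) = (109 - 93/320)*(2*484 - 479) = 34787*(968 - 479)/320 = (34787/320)*489 = 17010843/320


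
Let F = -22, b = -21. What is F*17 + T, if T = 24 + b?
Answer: -371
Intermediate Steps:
T = 3 (T = 24 - 21 = 3)
F*17 + T = -22*17 + 3 = -374 + 3 = -371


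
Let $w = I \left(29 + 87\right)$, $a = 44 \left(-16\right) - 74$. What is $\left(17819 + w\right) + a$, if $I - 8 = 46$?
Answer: $23305$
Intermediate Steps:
$I = 54$ ($I = 8 + 46 = 54$)
$a = -778$ ($a = -704 - 74 = -778$)
$w = 6264$ ($w = 54 \left(29 + 87\right) = 54 \cdot 116 = 6264$)
$\left(17819 + w\right) + a = \left(17819 + 6264\right) - 778 = 24083 - 778 = 23305$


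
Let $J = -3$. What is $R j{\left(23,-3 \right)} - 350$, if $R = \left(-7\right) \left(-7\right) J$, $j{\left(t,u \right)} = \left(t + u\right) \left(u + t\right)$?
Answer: $-59150$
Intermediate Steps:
$j{\left(t,u \right)} = \left(t + u\right)^{2}$ ($j{\left(t,u \right)} = \left(t + u\right) \left(t + u\right) = \left(t + u\right)^{2}$)
$R = -147$ ($R = \left(-7\right) \left(-7\right) \left(-3\right) = 49 \left(-3\right) = -147$)
$R j{\left(23,-3 \right)} - 350 = - 147 \left(23 - 3\right)^{2} - 350 = - 147 \cdot 20^{2} - 350 = \left(-147\right) 400 - 350 = -58800 - 350 = -59150$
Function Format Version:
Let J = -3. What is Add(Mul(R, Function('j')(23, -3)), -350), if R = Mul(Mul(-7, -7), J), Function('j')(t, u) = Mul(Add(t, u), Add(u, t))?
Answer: -59150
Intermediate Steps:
Function('j')(t, u) = Pow(Add(t, u), 2) (Function('j')(t, u) = Mul(Add(t, u), Add(t, u)) = Pow(Add(t, u), 2))
R = -147 (R = Mul(Mul(-7, -7), -3) = Mul(49, -3) = -147)
Add(Mul(R, Function('j')(23, -3)), -350) = Add(Mul(-147, Pow(Add(23, -3), 2)), -350) = Add(Mul(-147, Pow(20, 2)), -350) = Add(Mul(-147, 400), -350) = Add(-58800, -350) = -59150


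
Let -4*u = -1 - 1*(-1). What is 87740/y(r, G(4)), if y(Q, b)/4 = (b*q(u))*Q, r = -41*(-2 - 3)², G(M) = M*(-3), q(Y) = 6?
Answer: 107/360 ≈ 0.29722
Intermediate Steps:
u = 0 (u = -(-1 - 1*(-1))/4 = -(-1 + 1)/4 = -¼*0 = 0)
G(M) = -3*M
r = -1025 (r = -41*(-5)² = -41*25 = -1025)
y(Q, b) = 24*Q*b (y(Q, b) = 4*((b*6)*Q) = 4*((6*b)*Q) = 4*(6*Q*b) = 24*Q*b)
87740/y(r, G(4)) = 87740/((24*(-1025)*(-3*4))) = 87740/((24*(-1025)*(-12))) = 87740/295200 = 87740*(1/295200) = 107/360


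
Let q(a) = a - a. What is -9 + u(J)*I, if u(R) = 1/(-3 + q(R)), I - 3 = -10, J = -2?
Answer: -20/3 ≈ -6.6667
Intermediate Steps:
I = -7 (I = 3 - 10 = -7)
q(a) = 0
u(R) = -⅓ (u(R) = 1/(-3 + 0) = 1/(-3) = -⅓)
-9 + u(J)*I = -9 - ⅓*(-7) = -9 + 7/3 = -20/3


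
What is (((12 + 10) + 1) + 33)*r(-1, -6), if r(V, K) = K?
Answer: -336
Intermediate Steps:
(((12 + 10) + 1) + 33)*r(-1, -6) = (((12 + 10) + 1) + 33)*(-6) = ((22 + 1) + 33)*(-6) = (23 + 33)*(-6) = 56*(-6) = -336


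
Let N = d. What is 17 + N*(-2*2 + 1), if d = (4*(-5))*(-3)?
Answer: -163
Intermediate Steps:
d = 60 (d = -20*(-3) = 60)
N = 60
17 + N*(-2*2 + 1) = 17 + 60*(-2*2 + 1) = 17 + 60*(-4 + 1) = 17 + 60*(-3) = 17 - 180 = -163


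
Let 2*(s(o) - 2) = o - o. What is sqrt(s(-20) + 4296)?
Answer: sqrt(4298) ≈ 65.559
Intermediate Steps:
s(o) = 2 (s(o) = 2 + (o - o)/2 = 2 + (1/2)*0 = 2 + 0 = 2)
sqrt(s(-20) + 4296) = sqrt(2 + 4296) = sqrt(4298)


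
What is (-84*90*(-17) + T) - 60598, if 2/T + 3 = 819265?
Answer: 27822956783/409631 ≈ 67922.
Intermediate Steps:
T = 1/409631 (T = 2/(-3 + 819265) = 2/819262 = 2*(1/819262) = 1/409631 ≈ 2.4412e-6)
(-84*90*(-17) + T) - 60598 = (-84*90*(-17) + 1/409631) - 60598 = (-7560*(-17) + 1/409631) - 60598 = (128520 + 1/409631) - 60598 = 52645776121/409631 - 60598 = 27822956783/409631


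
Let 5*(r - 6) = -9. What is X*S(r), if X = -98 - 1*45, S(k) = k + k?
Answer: -6006/5 ≈ -1201.2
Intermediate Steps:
r = 21/5 (r = 6 + (1/5)*(-9) = 6 - 9/5 = 21/5 ≈ 4.2000)
S(k) = 2*k
X = -143 (X = -98 - 45 = -143)
X*S(r) = -286*21/5 = -143*42/5 = -6006/5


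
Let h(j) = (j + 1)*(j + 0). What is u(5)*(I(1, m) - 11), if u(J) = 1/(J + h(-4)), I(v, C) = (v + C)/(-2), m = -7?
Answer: -8/17 ≈ -0.47059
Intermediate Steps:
h(j) = j*(1 + j) (h(j) = (1 + j)*j = j*(1 + j))
I(v, C) = -C/2 - v/2 (I(v, C) = -(C + v)/2 = -C/2 - v/2)
u(J) = 1/(12 + J) (u(J) = 1/(J - 4*(1 - 4)) = 1/(J - 4*(-3)) = 1/(J + 12) = 1/(12 + J))
u(5)*(I(1, m) - 11) = ((-½*(-7) - ½*1) - 11)/(12 + 5) = ((7/2 - ½) - 11)/17 = (3 - 11)/17 = (1/17)*(-8) = -8/17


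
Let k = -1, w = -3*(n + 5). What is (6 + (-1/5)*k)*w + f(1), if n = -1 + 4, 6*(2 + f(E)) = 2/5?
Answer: -2261/15 ≈ -150.73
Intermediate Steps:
f(E) = -29/15 (f(E) = -2 + (2/5)/6 = -2 + (2*(1/5))/6 = -2 + (1/6)*(2/5) = -2 + 1/15 = -29/15)
n = 3
w = -24 (w = -3*(3 + 5) = -3*8 = -24)
(6 + (-1/5)*k)*w + f(1) = (6 - 1/5*(-1))*(-24) - 29/15 = (6 + 1/5)*(-24) - 29/15 = (31/5)*(-24) - 29/15 = -744/5 - 29/15 = -2261/15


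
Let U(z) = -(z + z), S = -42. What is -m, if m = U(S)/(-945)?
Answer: 4/45 ≈ 0.088889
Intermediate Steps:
U(z) = -2*z
m = -4/45 (m = -2*(-42)/(-945) = 84*(-1/945) = -4/45 ≈ -0.088889)
-m = -1*(-4/45) = 4/45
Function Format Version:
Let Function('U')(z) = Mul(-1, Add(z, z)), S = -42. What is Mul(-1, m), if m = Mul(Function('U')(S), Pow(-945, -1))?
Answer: Rational(4, 45) ≈ 0.088889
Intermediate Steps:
Function('U')(z) = Mul(-2, z) (Function('U')(z) = Mul(-1, Mul(2, z)) = Mul(-2, z))
m = Rational(-4, 45) (m = Mul(Mul(-2, -42), Pow(-945, -1)) = Mul(84, Rational(-1, 945)) = Rational(-4, 45) ≈ -0.088889)
Mul(-1, m) = Mul(-1, Rational(-4, 45)) = Rational(4, 45)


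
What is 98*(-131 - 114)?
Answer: -24010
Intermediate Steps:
98*(-131 - 114) = 98*(-245) = -24010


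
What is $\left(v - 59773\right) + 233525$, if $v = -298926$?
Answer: $-125174$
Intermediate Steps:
$\left(v - 59773\right) + 233525 = \left(-298926 - 59773\right) + 233525 = -358699 + 233525 = -125174$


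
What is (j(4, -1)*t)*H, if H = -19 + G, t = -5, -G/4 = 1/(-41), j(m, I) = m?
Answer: 15500/41 ≈ 378.05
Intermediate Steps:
G = 4/41 (G = -4/(-41) = -4*(-1/41) = 4/41 ≈ 0.097561)
H = -775/41 (H = -19 + 4/41 = -775/41 ≈ -18.902)
(j(4, -1)*t)*H = (4*(-5))*(-775/41) = -20*(-775/41) = 15500/41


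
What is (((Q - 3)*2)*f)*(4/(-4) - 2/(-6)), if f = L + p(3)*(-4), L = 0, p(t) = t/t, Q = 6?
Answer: 16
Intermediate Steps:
p(t) = 1
f = -4 (f = 0 + 1*(-4) = 0 - 4 = -4)
(((Q - 3)*2)*f)*(4/(-4) - 2/(-6)) = (((6 - 3)*2)*(-4))*(4/(-4) - 2/(-6)) = ((3*2)*(-4))*(4*(-¼) - 2*(-⅙)) = (6*(-4))*(-1 + ⅓) = -24*(-⅔) = 16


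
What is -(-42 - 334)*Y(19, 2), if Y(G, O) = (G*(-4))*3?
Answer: -85728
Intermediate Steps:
Y(G, O) = -12*G (Y(G, O) = -4*G*3 = -12*G)
-(-42 - 334)*Y(19, 2) = -(-42 - 334)*(-12*19) = -(-376)*(-228) = -1*85728 = -85728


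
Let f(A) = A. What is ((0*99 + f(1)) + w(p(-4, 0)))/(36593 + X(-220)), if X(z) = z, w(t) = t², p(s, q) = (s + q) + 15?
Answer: 122/36373 ≈ 0.0033541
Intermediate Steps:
p(s, q) = 15 + q + s (p(s, q) = (q + s) + 15 = 15 + q + s)
((0*99 + f(1)) + w(p(-4, 0)))/(36593 + X(-220)) = ((0*99 + 1) + (15 + 0 - 4)²)/(36593 - 220) = ((0 + 1) + 11²)/36373 = (1 + 121)*(1/36373) = 122*(1/36373) = 122/36373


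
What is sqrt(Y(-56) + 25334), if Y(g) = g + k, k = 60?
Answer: sqrt(25338) ≈ 159.18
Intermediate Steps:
Y(g) = 60 + g (Y(g) = g + 60 = 60 + g)
sqrt(Y(-56) + 25334) = sqrt((60 - 56) + 25334) = sqrt(4 + 25334) = sqrt(25338)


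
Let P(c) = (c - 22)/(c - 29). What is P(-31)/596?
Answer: 53/35760 ≈ 0.0014821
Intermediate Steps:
P(c) = (-22 + c)/(-29 + c)
P(-31)/596 = ((-22 - 31)/(-29 - 31))/596 = (-53/(-60))*(1/596) = -1/60*(-53)*(1/596) = (53/60)*(1/596) = 53/35760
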